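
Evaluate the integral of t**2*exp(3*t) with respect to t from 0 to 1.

Integrate by parts twice (u = t^2, dv = exp(3*t) dt).
An antiderivative is F(t) = (9*t**2 - 6*t + 2)*exp(3*t)/27.
Then F(1) - F(0) = (5*exp(3)/27) - (2/27) = -2/27 + 5*exp(3)/27.

-2/27 + 5*exp(3)/27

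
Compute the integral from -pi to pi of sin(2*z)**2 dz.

Use the identity sin^2(2*z) = (1 - cos(4*z))/2.
An antiderivative is F(z) = z/2 - sin(4*z)/8.
Then F(pi) - F(-pi) = (pi/2) - (-pi/2) = pi.

pi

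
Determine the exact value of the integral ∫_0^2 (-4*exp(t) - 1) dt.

An antiderivative is F(t) = -t - 4*exp(t).
Then F(2) - F(0) = (-4*exp(2) - 2) - (-4) = 2 - 4*exp(2).

2 - 4*exp(2)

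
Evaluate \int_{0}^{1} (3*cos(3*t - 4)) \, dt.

-sin(1) + sin(4)

Let u = 3*t - 4, so du = 3 dt. When t = 0, u = -4; when t = 1, u = -1.
The integral becomes ∫ cos(u) du from -4 to -1, with antiderivative sin(u).
Back in t: F(t) = sin(3*t - 4).
Then F(1) - F(0) = (-sin(1)) - (-sin(4)) = -sin(1) + sin(4).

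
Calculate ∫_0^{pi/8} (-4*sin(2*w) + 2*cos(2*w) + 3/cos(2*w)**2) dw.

An antiderivative is F(w) = sin(2*w) + 2*cos(2*w) + 3*tan(2*w)/2.
Then F(pi/8) - F(0) = (3/2 + 3*sqrt(2)/2) - (2) = -1/2 + 3*sqrt(2)/2.

-1/2 + 3*sqrt(2)/2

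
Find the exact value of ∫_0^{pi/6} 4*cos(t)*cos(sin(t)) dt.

4*sin(1/2)

Let u = sin(t), so du = cos(t) dt. When t = 0, u = 0; when t = pi/6, u = 1/2.
The integral becomes 4·∫ cos(u) du from 0 to 1/2, with antiderivative 4*sin(u).
Back in t: F(t) = 4*sin(sin(t)).
Then F(pi/6) - F(0) = (4*sin(1/2)) - (0) = 4*sin(1/2).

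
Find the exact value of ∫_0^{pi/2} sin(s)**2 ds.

Use the identity sin^2(s) = (1 - cos(2*s))/2.
An antiderivative is F(s) = s/2 - sin(2*s)/4.
Then F(pi/2) - F(0) = (pi/4) - (0) = pi/4.

pi/4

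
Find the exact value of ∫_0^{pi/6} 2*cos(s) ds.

1

An antiderivative is F(s) = 2*sin(s).
Then F(pi/6) - F(0) = (1) - (0) = 1.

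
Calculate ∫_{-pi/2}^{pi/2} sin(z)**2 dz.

Use the identity sin^2(z) = (1 - cos(2*z))/2.
An antiderivative is F(z) = z/2 - sin(2*z)/4.
Then F(pi/2) - F(-pi/2) = (pi/4) - (-pi/4) = pi/2.

pi/2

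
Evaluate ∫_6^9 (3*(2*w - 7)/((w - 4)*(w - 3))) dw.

3*log(5)

Factor the denominator: w**2 - 7*w + 12 = (w - 3)(w - 4).
Partial fractions: 3*(2*w - 7)/((w - 4)*(w - 3)) = 3/(w - 3) + 3/(w - 4).
An antiderivative is F(w) = 3*log(w - 4) + 3*log(w - 3).
Then F(9) - F(6) = (3*log(2) + 3*log(3) + 3*log(5)) - (3*log(2) + 3*log(3)) = 3*log(5).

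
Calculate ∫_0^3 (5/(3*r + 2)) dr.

An antiderivative is F(r) = 5*log(3*r + 2)/3.
Then F(3) - F(0) = (5*log(11)/3) - (5*log(2)/3) = -5*log(2)/3 + 5*log(11)/3.

-5*log(2)/3 + 5*log(11)/3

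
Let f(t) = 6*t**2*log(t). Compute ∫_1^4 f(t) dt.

Integrate by parts once (u = ln t, dv = 6*t**2 dt).
An antiderivative is F(t) = 2*t**3*(3*log(t) - 1)/3.
Then F(4) - F(1) = (-128/3 + 256*log(2)) - (-2/3) = -42 + 256*log(2).

-42 + 256*log(2)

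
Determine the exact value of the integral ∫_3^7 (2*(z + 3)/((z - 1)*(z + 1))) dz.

log(81/4)

Factor the denominator: z**2 - 1 = (z + 1)(z - 1).
Partial fractions: 2*(z + 3)/((z - 1)*(z + 1)) = -2/(z + 1) + 4/(z - 1).
An antiderivative is F(z) = 4*log(z - 1) - 2*log(z + 1).
Then F(7) - F(3) = (log(81/4)) - (0) = log(81/4).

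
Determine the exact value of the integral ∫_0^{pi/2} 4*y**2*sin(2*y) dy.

-2 + pi**2/2

Integrate by parts twice (u = y^2, dv = 4*sin(2*y) dy).
An antiderivative is F(y) = -2*y**2*cos(2*y) + 2*y*sin(2*y) + cos(2*y).
Then F(pi/2) - F(0) = (-1 + pi**2/2) - (1) = -2 + pi**2/2.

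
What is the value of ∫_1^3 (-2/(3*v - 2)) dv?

-2*log(7)/3

An antiderivative is F(v) = -2*log(3*v - 2)/3.
Then F(3) - F(1) = (-2*log(7)/3) - (0) = -2*log(7)/3.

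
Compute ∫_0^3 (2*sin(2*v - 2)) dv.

Let u = 2*v - 2, so du = 2 dv. When v = 0, u = -2; when v = 3, u = 4.
The integral becomes ∫ sin(u) du from -2 to 4, with antiderivative -cos(u).
Back in v: F(v) = -cos(2*v - 2).
Then F(3) - F(0) = (-cos(4)) - (-cos(2)) = cos(2) - cos(4).

cos(2) - cos(4)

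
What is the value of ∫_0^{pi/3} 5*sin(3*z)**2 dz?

Use the identity sin^2(3*z) = (1 - cos(6*z))/2.
An antiderivative is F(z) = 5*z/2 - 5*sin(6*z)/12.
Then F(pi/3) - F(0) = (5*pi/6) - (0) = 5*pi/6.

5*pi/6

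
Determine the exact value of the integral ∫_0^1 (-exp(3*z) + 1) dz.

An antiderivative is F(z) = -exp(3*z)/3 + z.
Then F(1) - F(0) = (1 - exp(3)/3) - (-1/3) = 4/3 - exp(3)/3.

4/3 - exp(3)/3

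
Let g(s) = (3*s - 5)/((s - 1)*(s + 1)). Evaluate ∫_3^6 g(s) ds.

-7*log(2) - log(5) + 4*log(7)

Factor the denominator: s**2 - 1 = (s + 1)(s - 1).
Partial fractions: (3*s - 5)/((s - 1)*(s + 1)) = 4/(s + 1) - 1/(s - 1).
An antiderivative is F(s) = -log(s - 1) + 4*log(s + 1).
Then F(6) - F(3) = (-log(5) + 4*log(7)) - (7*log(2)) = -7*log(2) - log(5) + 4*log(7).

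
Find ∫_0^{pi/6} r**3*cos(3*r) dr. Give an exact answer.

Integrate by parts 3 times (u = r^3, dv = cos(3*r) dr).
An antiderivative is F(r) = r**3*sin(3*r)/3 + r**2*cos(3*r)/3 - 2*r*sin(3*r)/9 - 2*cos(3*r)/27.
Then F(pi/6) - F(0) = (pi*(-24 + pi**2)/648) - (-2/27) = -pi/27 + pi**3/648 + 2/27.

-pi/27 + pi**3/648 + 2/27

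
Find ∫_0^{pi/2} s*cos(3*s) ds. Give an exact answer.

-pi/6 - 1/9

Integrate by parts once (u = s, dv = cos(3*s) ds).
An antiderivative is F(s) = s*sin(3*s)/3 + cos(3*s)/9.
Then F(pi/2) - F(0) = (-pi/6) - (1/9) = -pi/6 - 1/9.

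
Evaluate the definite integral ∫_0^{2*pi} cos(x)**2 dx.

Use the identity cos^2(x) = (1 + cos(2*x))/2.
An antiderivative is F(x) = x/2 + sin(2*x)/4.
Then F(2*pi) - F(0) = (pi) - (0) = pi.

pi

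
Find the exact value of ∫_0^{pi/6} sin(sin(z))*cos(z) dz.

1 - cos(1/2)

Let u = sin(z), so du = cos(z) dz. When z = 0, u = 0; when z = pi/6, u = 1/2.
The integral becomes ∫ sin(u) du from 0 to 1/2, with antiderivative -cos(u).
Back in z: F(z) = -cos(sin(z)).
Then F(pi/6) - F(0) = (-cos(1/2)) - (-1) = 1 - cos(1/2).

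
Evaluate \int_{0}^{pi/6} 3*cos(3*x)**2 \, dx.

Use the identity cos^2(3*x) = (1 + cos(6*x))/2.
An antiderivative is F(x) = 3*x/2 + sin(6*x)/4.
Then F(pi/6) - F(0) = (pi/4) - (0) = pi/4.

pi/4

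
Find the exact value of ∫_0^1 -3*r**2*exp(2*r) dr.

Integrate by parts twice (u = r^2, dv = -3*exp(2*r) dr).
An antiderivative is F(r) = (-6*r**2 + 6*r - 3)*exp(2*r)/4.
Then F(1) - F(0) = (-3*exp(2)/4) - (-3/4) = 3/4 - 3*exp(2)/4.

3/4 - 3*exp(2)/4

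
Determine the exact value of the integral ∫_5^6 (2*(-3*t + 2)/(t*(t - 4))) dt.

-6*log(2) - log(3) + log(5)

Factor the denominator: t**2 - 4*t = t(t - 4).
Partial fractions: 2*(-3*t + 2)/(t*(t - 4)) = -1/t - 5/(t - 4).
An antiderivative is F(t) = -log(t) - 5*log(t - 4).
Then F(6) - F(5) = (-6*log(2) - log(3)) - (-log(5)) = -6*log(2) - log(3) + log(5).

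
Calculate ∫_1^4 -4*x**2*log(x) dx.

28 - 512*log(2)/3

Integrate by parts once (u = ln x, dv = -4*x**2 dx).
An antiderivative is F(x) = -4*x**3*(3*log(x) - 1)/9.
Then F(4) - F(1) = (256/9 - 512*log(2)/3) - (4/9) = 28 - 512*log(2)/3.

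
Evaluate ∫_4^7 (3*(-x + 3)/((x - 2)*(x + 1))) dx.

Factor the denominator: x**2 - x - 2 = (x + 1)(x - 2).
Partial fractions: 3*(-x + 3)/((x - 2)*(x + 1)) = -4/(x + 1) + 1/(x - 2).
An antiderivative is F(x) = log(x - 2) - 4*log(x + 1).
Then F(7) - F(4) = (-12*log(2) + log(5)) - (-4*log(5) + log(2)) = -13*log(2) + 5*log(5).

-13*log(2) + 5*log(5)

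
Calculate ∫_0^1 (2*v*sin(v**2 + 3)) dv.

Let u = v**2 + 3, so du = 2*v dv. When v = 0, u = 3; when v = 1, u = 4.
The integral becomes ∫ sin(u) du from 3 to 4, with antiderivative -cos(u).
Back in v: F(v) = -cos(v**2 + 3).
Then F(1) - F(0) = (-cos(4)) - (-cos(3)) = cos(3) - cos(4).

cos(3) - cos(4)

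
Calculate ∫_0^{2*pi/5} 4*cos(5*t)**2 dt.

Use the identity cos^2(5*t) = (1 + cos(10*t))/2.
An antiderivative is F(t) = 2*t + sin(10*t)/5.
Then F(2*pi/5) - F(0) = (4*pi/5) - (0) = 4*pi/5.

4*pi/5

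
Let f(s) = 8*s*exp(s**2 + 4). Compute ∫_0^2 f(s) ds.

-4*(1 - exp(4))*exp(4)

Let u = s**2 + 4, so du = 2*s ds. When s = 0, u = 4; when s = 2, u = 8.
The integral becomes 4·∫ exp(u) du from 4 to 8, with antiderivative 4*exp(u).
Back in s: F(s) = 4*exp(s**2 + 4).
Then F(2) - F(0) = (4*exp(8)) - (4*exp(4)) = -4*(1 - exp(4))*exp(4).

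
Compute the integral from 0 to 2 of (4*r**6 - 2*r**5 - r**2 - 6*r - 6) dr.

176/7

By the power rule, an antiderivative is F(r) = 4*r**7/7 - r**6/3 - r**3/3 - 3*r**2 - 6*r.
Then F(2) - F(0) = (176/7) - (0) = 176/7.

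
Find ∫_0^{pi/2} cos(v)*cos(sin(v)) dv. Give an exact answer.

Let u = sin(v), so du = cos(v) dv. When v = 0, u = 0; when v = pi/2, u = 1.
The integral becomes ∫ cos(u) du from 0 to 1, with antiderivative sin(u).
Back in v: F(v) = sin(sin(v)).
Then F(pi/2) - F(0) = (sin(1)) - (0) = sin(1).

sin(1)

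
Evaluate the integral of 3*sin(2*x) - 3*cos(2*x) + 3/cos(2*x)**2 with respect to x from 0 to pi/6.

3/4 + 3*sqrt(3)/4

An antiderivative is F(x) = -3*sin(2*x)/2 - 3*cos(2*x)/2 + 3*tan(2*x)/2.
Then F(pi/6) - F(0) = (-3/4 + 3*sqrt(3)/4) - (-3/2) = 3/4 + 3*sqrt(3)/4.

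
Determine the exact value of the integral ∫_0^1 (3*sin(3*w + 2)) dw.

cos(2) - cos(5)

Let u = 3*w + 2, so du = 3 dw. When w = 0, u = 2; when w = 1, u = 5.
The integral becomes ∫ sin(u) du from 2 to 5, with antiderivative -cos(u).
Back in w: F(w) = -cos(3*w + 2).
Then F(1) - F(0) = (-cos(5)) - (-cos(2)) = cos(2) - cos(5).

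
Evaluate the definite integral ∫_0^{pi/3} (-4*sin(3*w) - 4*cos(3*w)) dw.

-8/3

An antiderivative is F(w) = -4*sin(3*w)/3 + 4*cos(3*w)/3.
Then F(pi/3) - F(0) = (-4/3) - (4/3) = -8/3.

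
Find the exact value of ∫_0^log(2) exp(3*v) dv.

Let u = exp(v), so du = exp(v) dv. When v = 0, u = 1; when v = log(2), u = 2.
The integral becomes ∫ u**2 du from 1 to 2, with antiderivative u**3/3.
Back in v: F(v) = exp(3*v)/3.
Then F(log(2)) - F(0) = (8/3) - (1/3) = 7/3.

7/3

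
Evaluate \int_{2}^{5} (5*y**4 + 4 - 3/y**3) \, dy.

620937/200

By the power rule, an antiderivative is F(y) = y**5 + 4*y + 3/(2*y**2).
Then F(5) - F(2) = (157253/50) - (323/8) = 620937/200.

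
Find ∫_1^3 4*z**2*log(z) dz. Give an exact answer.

Integrate by parts once (u = ln z, dv = 4*z**2 dz).
An antiderivative is F(z) = 4*z**3*(3*log(z) - 1)/9.
Then F(3) - F(1) = (-12 + 36*log(3)) - (-4/9) = -104/9 + 36*log(3).

-104/9 + 36*log(3)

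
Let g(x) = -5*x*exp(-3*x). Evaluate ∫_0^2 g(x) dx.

Integrate by parts once (u = x, dv = -5*exp(-3*x) dx).
An antiderivative is F(x) = (15*x + 5)*exp(-3*x)/9.
Then F(2) - F(0) = (35*exp(-6)/9) - (5/9) = -5/9 + 35*exp(-6)/9.

-5/9 + 35*exp(-6)/9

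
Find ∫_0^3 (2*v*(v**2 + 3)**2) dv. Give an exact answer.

567

Let u = v**2 + 3, so du = 2*v dv. When v = 0, u = 3; when v = 3, u = 12.
The integral becomes ∫ u**2 du from 3 to 12, with antiderivative u**3/3.
Back in v: F(v) = (v**2 + 3)**3/3.
Then F(3) - F(0) = (576) - (9) = 567.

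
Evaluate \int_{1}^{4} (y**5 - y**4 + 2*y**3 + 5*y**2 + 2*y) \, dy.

By the power rule, an antiderivative is F(y) = y**6/6 - y**5/5 + y**4/2 + 5*y**3/3 + y**2.
Then F(4) - F(1) = (10928/15) - (47/15) = 3627/5.

3627/5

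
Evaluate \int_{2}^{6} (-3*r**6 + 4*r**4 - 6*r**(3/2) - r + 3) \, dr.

-3980428/35 - 432*sqrt(6)/5 + 48*sqrt(2)/5

By the power rule, an antiderivative is F(r) = -3*r**7/7 - 12*r**(5/2)/5 + 4*r**5/5 - r**2/2 + 3*r.
Then F(6) - F(2) = (-3981312/35 - 432*sqrt(6)/5) - (-884/35 - 48*sqrt(2)/5) = -3980428/35 - 432*sqrt(6)/5 + 48*sqrt(2)/5.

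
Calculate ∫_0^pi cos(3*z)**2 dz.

Use the identity cos^2(3*z) = (1 + cos(6*z))/2.
An antiderivative is F(z) = z/2 + sin(6*z)/12.
Then F(pi) - F(0) = (pi/2) - (0) = pi/2.

pi/2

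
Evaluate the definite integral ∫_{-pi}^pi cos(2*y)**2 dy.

Use the identity cos^2(2*y) = (1 + cos(4*y))/2.
An antiderivative is F(y) = y/2 + sin(4*y)/8.
Then F(pi) - F(-pi) = (pi/2) - (-pi/2) = pi.

pi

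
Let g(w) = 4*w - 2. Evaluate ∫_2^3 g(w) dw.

By the power rule, an antiderivative is F(w) = 2*w**2 - 2*w.
Then F(3) - F(2) = (12) - (4) = 8.

8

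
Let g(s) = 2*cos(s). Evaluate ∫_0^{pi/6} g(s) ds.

An antiderivative is F(s) = 2*sin(s).
Then F(pi/6) - F(0) = (1) - (0) = 1.

1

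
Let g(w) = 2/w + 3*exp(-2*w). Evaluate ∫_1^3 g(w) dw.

An antiderivative is F(w) = 2*log(w) - 3*exp(-2*w)/2.
Then F(3) - F(1) = (-3*exp(-6)/2 + 2*log(3)) - (-3*exp(-2)/2) = -3*exp(-6)/2 + 3*exp(-2)/2 + 2*log(3).

-3*exp(-6)/2 + 3*exp(-2)/2 + 2*log(3)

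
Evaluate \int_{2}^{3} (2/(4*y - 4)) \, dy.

log(2)/2

An antiderivative is F(y) = log(4*y - 4)/2.
Then F(3) - F(2) = (3*log(2)/2) - (log(2)) = log(2)/2.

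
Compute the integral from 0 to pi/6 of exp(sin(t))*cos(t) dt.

Let u = sin(t), so du = cos(t) dt. When t = 0, u = 0; when t = pi/6, u = 1/2.
The integral becomes ∫ exp(u) du from 0 to 1/2, with antiderivative exp(u).
Back in t: F(t) = exp(sin(t)).
Then F(pi/6) - F(0) = (exp(1/2)) - (1) = -1 + exp(1/2).

-1 + exp(1/2)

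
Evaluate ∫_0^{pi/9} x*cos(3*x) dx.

-1/18 + sqrt(3)*pi/54

Integrate by parts once (u = x, dv = cos(3*x) dx).
An antiderivative is F(x) = x*sin(3*x)/3 + cos(3*x)/9.
Then F(pi/9) - F(0) = (1/18 + sqrt(3)*pi/54) - (1/9) = -1/18 + sqrt(3)*pi/54.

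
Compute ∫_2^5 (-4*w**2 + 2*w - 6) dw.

-153

By the power rule, an antiderivative is F(w) = -4*w**3/3 + w**2 - 6*w.
Then F(5) - F(2) = (-515/3) - (-56/3) = -153.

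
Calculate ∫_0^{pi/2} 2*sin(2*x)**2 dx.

Use the identity sin^2(2*x) = (1 - cos(4*x))/2.
An antiderivative is F(x) = x - sin(4*x)/4.
Then F(pi/2) - F(0) = (pi/2) - (0) = pi/2.

pi/2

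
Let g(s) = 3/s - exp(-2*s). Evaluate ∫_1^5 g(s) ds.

(-exp(8) + 1 + 6*exp(10)*log(5))*exp(-10)/2

An antiderivative is F(s) = 3*log(s) + exp(-2*s)/2.
Then F(5) - F(1) = (exp(-10)/2 + 3*log(5)) - (exp(-2)/2) = (-exp(8) + 1 + 6*exp(10)*log(5))*exp(-10)/2.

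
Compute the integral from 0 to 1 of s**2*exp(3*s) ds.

-2/27 + 5*exp(3)/27

Integrate by parts twice (u = s^2, dv = exp(3*s) ds).
An antiderivative is F(s) = (9*s**2 - 6*s + 2)*exp(3*s)/27.
Then F(1) - F(0) = (5*exp(3)/27) - (2/27) = -2/27 + 5*exp(3)/27.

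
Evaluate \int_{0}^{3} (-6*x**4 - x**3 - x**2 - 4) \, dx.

-6657/20

By the power rule, an antiderivative is F(x) = -6*x**5/5 - x**4/4 - x**3/3 - 4*x.
Then F(3) - F(0) = (-6657/20) - (0) = -6657/20.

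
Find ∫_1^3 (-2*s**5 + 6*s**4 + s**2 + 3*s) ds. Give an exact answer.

342/5

By the power rule, an antiderivative is F(s) = -s**6/3 + 6*s**5/5 + s**3/3 + 3*s**2/2.
Then F(3) - F(1) = (711/10) - (27/10) = 342/5.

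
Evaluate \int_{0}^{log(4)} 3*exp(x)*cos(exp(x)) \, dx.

Let u = exp(x), so du = exp(x) dx. When x = 0, u = 1; when x = log(4), u = 4.
The integral becomes 3·∫ cos(u) du from 1 to 4, with antiderivative 3*sin(u).
Back in x: F(x) = 3*sin(exp(x)).
Then F(log(4)) - F(0) = (3*sin(4)) - (3*sin(1)) = -3*sin(1) + 3*sin(4).

-3*sin(1) + 3*sin(4)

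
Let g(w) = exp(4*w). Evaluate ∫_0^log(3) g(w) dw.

20

Let u = exp(w), so du = exp(w) dw. When w = 0, u = 1; when w = log(3), u = 3.
The integral becomes ∫ u**3 du from 1 to 3, with antiderivative u**4/4.
Back in w: F(w) = exp(4*w)/4.
Then F(log(3)) - F(0) = (81/4) - (1/4) = 20.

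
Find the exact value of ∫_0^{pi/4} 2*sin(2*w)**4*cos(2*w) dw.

1/5

Let u = sin(2*w), so du = 2*cos(2*w) dw. When w = 0, u = 0; when w = pi/4, u = 1.
The integral becomes ∫ u**4 du from 0 to 1, with antiderivative u**5/5.
Back in w: F(w) = sin(2*w)**5/5.
Then F(pi/4) - F(0) = (1/5) - (0) = 1/5.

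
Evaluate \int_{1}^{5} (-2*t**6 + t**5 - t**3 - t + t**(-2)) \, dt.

-695952/35

By the power rule, an antiderivative is F(t) = -2*t**7/7 + t**6/6 - t**4/4 - t**2/2 - 1/t.
Then F(5) - F(1) = (-8352209/420) - (-157/84) = -695952/35.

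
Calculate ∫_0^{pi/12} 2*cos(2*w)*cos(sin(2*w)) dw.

Let u = sin(2*w), so du = 2*cos(2*w) dw. When w = 0, u = 0; when w = pi/12, u = 1/2.
The integral becomes ∫ cos(u) du from 0 to 1/2, with antiderivative sin(u).
Back in w: F(w) = sin(sin(2*w)).
Then F(pi/12) - F(0) = (sin(1/2)) - (0) = sin(1/2).

sin(1/2)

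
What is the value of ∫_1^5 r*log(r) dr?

Integrate by parts once (u = ln r, dv = r dr).
An antiderivative is F(r) = r**2*(2*log(r) - 1)/4.
Then F(5) - F(1) = (-25/4 + 25*log(5)/2) - (-1/4) = -6 + 25*log(5)/2.

-6 + 25*log(5)/2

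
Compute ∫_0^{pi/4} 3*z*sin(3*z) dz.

Integrate by parts once (u = z, dv = 3*sin(3*z) dz).
An antiderivative is F(z) = -z*cos(3*z) + sin(3*z)/3.
Then F(pi/4) - F(0) = (sqrt(2)*(4 + 3*pi)/24) - (0) = sqrt(2)*(4 + 3*pi)/24.

sqrt(2)*(4 + 3*pi)/24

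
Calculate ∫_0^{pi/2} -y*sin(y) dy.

Integrate by parts once (u = y, dv = -sin(y) dy).
An antiderivative is F(y) = y*cos(y) - sin(y).
Then F(pi/2) - F(0) = (-1) - (0) = -1.

-1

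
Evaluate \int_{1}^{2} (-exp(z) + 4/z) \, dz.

An antiderivative is F(z) = -exp(z) + 4*log(z).
Then F(2) - F(1) = (-exp(2) + log(16)) - (-exp(1)) = -exp(2) + exp(1) + log(16).

-exp(2) + exp(1) + log(16)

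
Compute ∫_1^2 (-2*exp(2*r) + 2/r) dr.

An antiderivative is F(r) = -exp(2*r) + 2*log(r).
Then F(2) - F(1) = (-exp(4) + log(4)) - (-exp(2)) = -exp(4) + log(4) + exp(2).

-exp(4) + log(4) + exp(2)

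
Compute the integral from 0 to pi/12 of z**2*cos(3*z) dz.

Integrate by parts twice (u = z^2, dv = cos(3*z) dz).
An antiderivative is F(z) = z**2*sin(3*z)/3 + 2*z*cos(3*z)/9 - 2*sin(3*z)/27.
Then F(pi/12) - F(0) = (sqrt(2)*(-32 + pi**2 + 8*pi)/864) - (0) = sqrt(2)*(-32 + pi**2 + 8*pi)/864.

sqrt(2)*(-32 + pi**2 + 8*pi)/864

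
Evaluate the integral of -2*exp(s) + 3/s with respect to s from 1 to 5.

An antiderivative is F(s) = -2*exp(s) + 3*log(s).
Then F(5) - F(1) = (-2*exp(5) + 3*log(5)) - (-2*exp(1)) = -2*exp(5) + 3*log(5) + 2*exp(1).

-2*exp(5) + 3*log(5) + 2*exp(1)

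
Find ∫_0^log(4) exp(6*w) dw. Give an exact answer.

1365/2

Let u = exp(w), so du = exp(w) dw. When w = 0, u = 1; when w = log(4), u = 4.
The integral becomes ∫ u**5 du from 1 to 4, with antiderivative u**6/6.
Back in w: F(w) = exp(6*w)/6.
Then F(log(4)) - F(0) = (2048/3) - (1/6) = 1365/2.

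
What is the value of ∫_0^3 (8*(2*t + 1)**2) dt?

Let u = 2*t + 1, so du = 2 dt. When t = 0, u = 1; when t = 3, u = 7.
The integral becomes 4·∫ u**2 du from 1 to 7, with antiderivative 4*u**3/3.
Back in t: F(t) = 4*(2*t + 1)**3/3.
Then F(3) - F(0) = (1372/3) - (4/3) = 456.

456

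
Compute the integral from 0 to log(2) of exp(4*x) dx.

15/4

Let u = exp(x), so du = exp(x) dx. When x = 0, u = 1; when x = log(2), u = 2.
The integral becomes ∫ u**3 du from 1 to 2, with antiderivative u**4/4.
Back in x: F(x) = exp(4*x)/4.
Then F(log(2)) - F(0) = (4) - (1/4) = 15/4.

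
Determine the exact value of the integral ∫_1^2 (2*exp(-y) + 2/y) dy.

-2*exp(-2) + 2*exp(-1) + 2*log(2)

An antiderivative is F(y) = 2*log(y) - 2*exp(-y).
Then F(2) - F(1) = (-2*exp(-2) + 2*log(2)) - (-2*exp(-1)) = -2*exp(-2) + 2*exp(-1) + 2*log(2).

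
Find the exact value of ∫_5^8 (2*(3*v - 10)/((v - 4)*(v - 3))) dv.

Factor the denominator: v**2 - 7*v + 12 = (v - 3)(v - 4).
Partial fractions: 2*(3*v - 10)/((v - 4)*(v - 3)) = 2/(v - 3) + 4/(v - 4).
An antiderivative is F(v) = 4*log(v - 4) + 2*log(v - 3).
Then F(8) - F(5) = (2*log(5) + 8*log(2)) - (log(4)) = 2*log(5) + 6*log(2).

2*log(5) + 6*log(2)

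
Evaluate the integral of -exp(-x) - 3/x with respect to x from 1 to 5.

An antiderivative is F(x) = -3*log(x) + exp(-x).
Then F(5) - F(1) = (-3*log(5) + exp(-5)) - (exp(-1)) = -3*log(5) - exp(-1) + exp(-5).

-3*log(5) - exp(-1) + exp(-5)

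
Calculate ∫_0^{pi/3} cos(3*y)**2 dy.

pi/6

Use the identity cos^2(3*y) = (1 + cos(6*y))/2.
An antiderivative is F(y) = y/2 + sin(6*y)/12.
Then F(pi/3) - F(0) = (pi/6) - (0) = pi/6.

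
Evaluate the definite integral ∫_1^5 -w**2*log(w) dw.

Integrate by parts once (u = ln w, dv = -w**2 dw).
An antiderivative is F(w) = -w**3*(3*log(w) - 1)/9.
Then F(5) - F(1) = (125/9 - 125*log(5)/3) - (1/9) = 124/9 - 125*log(5)/3.

124/9 - 125*log(5)/3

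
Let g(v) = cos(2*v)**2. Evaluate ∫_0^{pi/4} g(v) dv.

Use the identity cos^2(2*v) = (1 + cos(4*v))/2.
An antiderivative is F(v) = v/2 + sin(4*v)/8.
Then F(pi/4) - F(0) = (pi/8) - (0) = pi/8.

pi/8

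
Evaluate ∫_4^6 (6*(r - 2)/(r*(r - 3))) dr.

-4*log(2) + 6*log(3)

Factor the denominator: r**2 - 3*r = r(r - 3).
Partial fractions: 6*(r - 2)/(r*(r - 3)) = 4/r + 2/(r - 3).
An antiderivative is F(r) = 4*log(r) + 2*log(r - 3).
Then F(6) - F(4) = (4*log(2) + 6*log(3)) - (8*log(2)) = -4*log(2) + 6*log(3).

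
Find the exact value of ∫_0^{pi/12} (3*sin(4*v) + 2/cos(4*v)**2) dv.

An antiderivative is F(v) = -3*cos(4*v)/4 + tan(4*v)/2.
Then F(pi/12) - F(0) = (-3/8 + sqrt(3)/2) - (-3/4) = 3/8 + sqrt(3)/2.

3/8 + sqrt(3)/2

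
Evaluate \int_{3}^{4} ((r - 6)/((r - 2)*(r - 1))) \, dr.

Factor the denominator: r**2 - 3*r + 2 = (r - 1)(r - 2).
Partial fractions: (r - 6)/((r - 2)*(r - 1)) = 5/(r - 1) - 4/(r - 2).
An antiderivative is F(r) = -4*log(r - 2) + 5*log(r - 1).
Then F(4) - F(3) = (-4*log(2) + 5*log(3)) - (log(32)) = -9*log(2) + 5*log(3).

-9*log(2) + 5*log(3)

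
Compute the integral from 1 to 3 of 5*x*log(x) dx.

Integrate by parts once (u = ln x, dv = 5*x dx).
An antiderivative is F(x) = 5*x**2*(2*log(x) - 1)/4.
Then F(3) - F(1) = (-45/4 + 45*log(3)/2) - (-5/4) = -10 + 45*log(3)/2.

-10 + 45*log(3)/2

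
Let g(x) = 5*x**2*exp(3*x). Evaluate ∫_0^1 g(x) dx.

Integrate by parts twice (u = x^2, dv = 5*exp(3*x) dx).
An antiderivative is F(x) = (45*x**2 - 30*x + 10)*exp(3*x)/27.
Then F(1) - F(0) = (25*exp(3)/27) - (10/27) = -10/27 + 25*exp(3)/27.

-10/27 + 25*exp(3)/27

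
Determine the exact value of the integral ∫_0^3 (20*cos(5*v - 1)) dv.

4*sin(1) + 4*sin(14)

Let u = 5*v - 1, so du = 5 dv. When v = 0, u = -1; when v = 3, u = 14.
The integral becomes 4·∫ cos(u) du from -1 to 14, with antiderivative 4*sin(u).
Back in v: F(v) = 4*sin(5*v - 1).
Then F(3) - F(0) = (4*sin(14)) - (-4*sin(1)) = 4*sin(1) + 4*sin(14).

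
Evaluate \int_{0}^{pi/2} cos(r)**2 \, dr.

Use the identity cos^2(r) = (1 + cos(2*r))/2.
An antiderivative is F(r) = r/2 + sin(2*r)/4.
Then F(pi/2) - F(0) = (pi/4) - (0) = pi/4.

pi/4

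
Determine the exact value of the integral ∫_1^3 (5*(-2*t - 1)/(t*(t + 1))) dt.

Factor the denominator: t**2 + t = (t + 1)t.
Partial fractions: 5*(-2*t - 1)/(t*(t + 1)) = -5/(t + 1) - 5/t.
An antiderivative is F(t) = -5*log(t) - 5*log(t + 1).
Then F(3) - F(1) = (-10*log(2) - 5*log(3)) - (-log(32)) = -5*log(3) - 5*log(2).

-5*log(3) - 5*log(2)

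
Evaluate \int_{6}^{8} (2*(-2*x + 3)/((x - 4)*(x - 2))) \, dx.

log(3/64)

Factor the denominator: x**2 - 6*x + 8 = (x - 2)(x - 4).
Partial fractions: 2*(-2*x + 3)/((x - 4)*(x - 2)) = 1/(x - 2) - 5/(x - 4).
An antiderivative is F(x) = -5*log(x - 4) + log(x - 2).
Then F(8) - F(6) = (-9*log(2) + log(3)) - (-log(8)) = log(3/64).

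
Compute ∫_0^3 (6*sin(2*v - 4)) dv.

3*cos(4) - 3*cos(2)

Let u = 2*v - 4, so du = 2 dv. When v = 0, u = -4; when v = 3, u = 2.
The integral becomes 3·∫ sin(u) du from -4 to 2, with antiderivative -3*cos(u).
Back in v: F(v) = -3*cos(2*v - 4).
Then F(3) - F(0) = (-3*cos(2)) - (-3*cos(4)) = 3*cos(4) - 3*cos(2).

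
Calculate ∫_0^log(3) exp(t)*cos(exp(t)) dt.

Let u = exp(t), so du = exp(t) dt. When t = 0, u = 1; when t = log(3), u = 3.
The integral becomes ∫ cos(u) du from 1 to 3, with antiderivative sin(u).
Back in t: F(t) = sin(exp(t)).
Then F(log(3)) - F(0) = (sin(3)) - (sin(1)) = -sin(1) + sin(3).

-sin(1) + sin(3)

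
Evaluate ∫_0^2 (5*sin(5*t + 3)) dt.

Let u = 5*t + 3, so du = 5 dt. When t = 0, u = 3; when t = 2, u = 13.
The integral becomes ∫ sin(u) du from 3 to 13, with antiderivative -cos(u).
Back in t: F(t) = -cos(5*t + 3).
Then F(2) - F(0) = (-cos(13)) - (-cos(3)) = cos(3) - cos(13).

cos(3) - cos(13)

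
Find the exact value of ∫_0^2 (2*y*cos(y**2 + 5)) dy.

Let u = y**2 + 5, so du = 2*y dy. When y = 0, u = 5; when y = 2, u = 9.
The integral becomes ∫ cos(u) du from 5 to 9, with antiderivative sin(u).
Back in y: F(y) = sin(y**2 + 5).
Then F(2) - F(0) = (sin(9)) - (sin(5)) = sin(9) - sin(5).

sin(9) - sin(5)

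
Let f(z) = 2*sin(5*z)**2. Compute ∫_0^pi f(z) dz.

Use the identity sin^2(5*z) = (1 - cos(10*z))/2.
An antiderivative is F(z) = z - sin(10*z)/10.
Then F(pi) - F(0) = (pi) - (0) = pi.

pi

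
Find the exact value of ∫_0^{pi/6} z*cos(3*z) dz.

Integrate by parts once (u = z, dv = cos(3*z) dz).
An antiderivative is F(z) = z*sin(3*z)/3 + cos(3*z)/9.
Then F(pi/6) - F(0) = (pi/18) - (1/9) = -1/9 + pi/18.

-1/9 + pi/18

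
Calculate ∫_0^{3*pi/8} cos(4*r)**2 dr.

Use the identity cos^2(4*r) = (1 + cos(8*r))/2.
An antiderivative is F(r) = r/2 + sin(8*r)/16.
Then F(3*pi/8) - F(0) = (3*pi/16) - (0) = 3*pi/16.

3*pi/16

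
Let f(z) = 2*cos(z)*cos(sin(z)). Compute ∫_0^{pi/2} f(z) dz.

Let u = sin(z), so du = cos(z) dz. When z = 0, u = 0; when z = pi/2, u = 1.
The integral becomes 2·∫ cos(u) du from 0 to 1, with antiderivative 2*sin(u).
Back in z: F(z) = 2*sin(sin(z)).
Then F(pi/2) - F(0) = (2*sin(1)) - (0) = 2*sin(1).

2*sin(1)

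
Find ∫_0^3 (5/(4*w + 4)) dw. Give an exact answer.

5*log(2)/2

An antiderivative is F(w) = 5*log(4*w + 4)/4.
Then F(3) - F(0) = (log(32)) - (5*log(2)/2) = 5*log(2)/2.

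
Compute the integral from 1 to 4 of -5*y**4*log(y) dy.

Integrate by parts once (u = ln y, dv = -5*y**4 dy).
An antiderivative is F(y) = -y**5*(5*log(y) - 1)/5.
Then F(4) - F(1) = (1024/5 - 2048*log(2)) - (1/5) = 1023/5 - 2048*log(2).

1023/5 - 2048*log(2)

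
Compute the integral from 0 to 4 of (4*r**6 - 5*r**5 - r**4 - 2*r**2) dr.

199552/35

By the power rule, an antiderivative is F(r) = 4*r**7/7 - 5*r**6/6 - r**5/5 - 2*r**3/3.
Then F(4) - F(0) = (199552/35) - (0) = 199552/35.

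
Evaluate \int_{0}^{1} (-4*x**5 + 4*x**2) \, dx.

By the power rule, an antiderivative is F(x) = -2*x**6/3 + 4*x**3/3.
Then F(1) - F(0) = (2/3) - (0) = 2/3.

2/3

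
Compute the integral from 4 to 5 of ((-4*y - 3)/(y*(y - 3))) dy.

-7*log(2) + log(5)

Factor the denominator: y**2 - 3*y = y(y - 3).
Partial fractions: (-4*y - 3)/(y*(y - 3)) = 1/y - 5/(y - 3).
An antiderivative is F(y) = log(y) - 5*log(y - 3).
Then F(5) - F(4) = (log(5/32)) - (log(4)) = -7*log(2) + log(5).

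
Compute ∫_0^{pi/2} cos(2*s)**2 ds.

Use the identity cos^2(2*s) = (1 + cos(4*s))/2.
An antiderivative is F(s) = s/2 + sin(4*s)/8.
Then F(pi/2) - F(0) = (pi/4) - (0) = pi/4.

pi/4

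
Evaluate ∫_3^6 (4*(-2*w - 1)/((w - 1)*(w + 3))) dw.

-5*log(3) - 3*log(5) + 8*log(2)

Factor the denominator: w**2 + 2*w - 3 = (w + 3)(w - 1).
Partial fractions: 4*(-2*w - 1)/((w - 1)*(w + 3)) = -5/(w + 3) - 3/(w - 1).
An antiderivative is F(w) = -3*log(w - 1) - 5*log(w + 3).
Then F(6) - F(3) = (-10*log(3) - 3*log(5)) - (-8*log(2) - 5*log(3)) = -5*log(3) - 3*log(5) + 8*log(2).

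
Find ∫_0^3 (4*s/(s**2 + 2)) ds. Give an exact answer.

-2*log(2) + 2*log(11)

Let u = s**2 + 2, so du = 2*s ds. When s = 0, u = 2; when s = 3, u = 11.
The integral becomes 2·∫ 1/u du from 2 to 11, with antiderivative 2*log(u).
Back in s: F(s) = 2*log(s**2 + 2).
Then F(3) - F(0) = (2*log(11)) - (log(4)) = -2*log(2) + 2*log(11).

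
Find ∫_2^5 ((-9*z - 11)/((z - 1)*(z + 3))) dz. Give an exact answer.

Factor the denominator: z**2 + 2*z - 3 = (z + 3)(z - 1).
Partial fractions: (-9*z - 11)/((z - 1)*(z + 3)) = -4/(z + 3) - 5/(z - 1).
An antiderivative is F(z) = -5*log(z - 1) - 4*log(z + 3).
Then F(5) - F(2) = (-22*log(2)) - (-4*log(5)) = -22*log(2) + 4*log(5).

-22*log(2) + 4*log(5)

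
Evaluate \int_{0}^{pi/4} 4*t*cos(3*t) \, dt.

-4/9 - 2*sqrt(2)/9 + sqrt(2)*pi/6

Integrate by parts once (u = t, dv = 4*cos(3*t) dt).
An antiderivative is F(t) = 4*t*sin(3*t)/3 + 4*cos(3*t)/9.
Then F(pi/4) - F(0) = (sqrt(2)*(-4 + 3*pi)/18) - (4/9) = -4/9 - 2*sqrt(2)/9 + sqrt(2)*pi/6.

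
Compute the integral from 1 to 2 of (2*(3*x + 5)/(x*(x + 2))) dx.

Factor the denominator: x**2 + 2*x = (x + 2)x.
Partial fractions: 2*(3*x + 5)/(x*(x + 2)) = 1/(x + 2) + 5/x.
An antiderivative is F(x) = 5*log(x) + log(x + 2).
Then F(2) - F(1) = (7*log(2)) - (log(3)) = -log(3) + 7*log(2).

-log(3) + 7*log(2)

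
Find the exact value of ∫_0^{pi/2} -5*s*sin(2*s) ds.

-5*pi/4

Integrate by parts once (u = s, dv = -5*sin(2*s) ds).
An antiderivative is F(s) = 5*s*cos(2*s)/2 - 5*sin(2*s)/4.
Then F(pi/2) - F(0) = (-5*pi/4) - (0) = -5*pi/4.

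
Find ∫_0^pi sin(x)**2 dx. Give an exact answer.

pi/2

Use the identity sin^2(x) = (1 - cos(2*x))/2.
An antiderivative is F(x) = x/2 - sin(2*x)/4.
Then F(pi) - F(0) = (pi/2) - (0) = pi/2.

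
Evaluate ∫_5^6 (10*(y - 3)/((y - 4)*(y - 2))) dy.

Factor the denominator: y**2 - 6*y + 8 = (y - 2)(y - 4).
Partial fractions: 10*(y - 3)/((y - 4)*(y - 2)) = 5/(y - 2) + 5/(y - 4).
An antiderivative is F(y) = 5*log(y - 4) + 5*log(y - 2).
Then F(6) - F(5) = (15*log(2)) - (5*log(3)) = -5*log(3) + 15*log(2).

-5*log(3) + 15*log(2)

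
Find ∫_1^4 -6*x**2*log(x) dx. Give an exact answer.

42 - 256*log(2)

Integrate by parts once (u = ln x, dv = -6*x**2 dx).
An antiderivative is F(x) = -2*x**3*(3*log(x) - 1)/3.
Then F(4) - F(1) = (128/3 - 256*log(2)) - (2/3) = 42 - 256*log(2).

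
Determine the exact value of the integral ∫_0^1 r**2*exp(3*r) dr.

-2/27 + 5*exp(3)/27

Integrate by parts twice (u = r^2, dv = exp(3*r) dr).
An antiderivative is F(r) = (9*r**2 - 6*r + 2)*exp(3*r)/27.
Then F(1) - F(0) = (5*exp(3)/27) - (2/27) = -2/27 + 5*exp(3)/27.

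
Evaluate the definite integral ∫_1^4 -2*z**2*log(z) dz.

14 - 256*log(2)/3

Integrate by parts once (u = ln z, dv = -2*z**2 dz).
An antiderivative is F(z) = -2*z**3*(3*log(z) - 1)/9.
Then F(4) - F(1) = (128/9 - 256*log(2)/3) - (2/9) = 14 - 256*log(2)/3.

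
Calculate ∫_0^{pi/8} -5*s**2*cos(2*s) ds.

Integrate by parts twice (u = s^2, dv = -5*cos(2*s) ds).
An antiderivative is F(s) = -5*s**2*sin(2*s)/2 - 5*s*cos(2*s)/2 + 5*sin(2*s)/4.
Then F(pi/8) - F(0) = (5*sqrt(2)*(-8*pi - pi**2 + 32)/256) - (0) = 5*sqrt(2)*(-8*pi - pi**2 + 32)/256.

5*sqrt(2)*(-8*pi - pi**2 + 32)/256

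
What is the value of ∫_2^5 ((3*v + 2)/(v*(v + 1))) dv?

Factor the denominator: v**2 + v = (v + 1)v.
Partial fractions: (3*v + 2)/(v*(v + 1)) = 1/(v + 1) + 2/v.
An antiderivative is F(v) = 2*log(v) + log(v + 1).
Then F(5) - F(2) = (log(2) + log(3) + 2*log(5)) - (log(12)) = log(25/2).

log(25/2)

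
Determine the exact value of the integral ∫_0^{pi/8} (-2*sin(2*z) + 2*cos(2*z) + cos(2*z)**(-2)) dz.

An antiderivative is F(z) = sin(2*z) + cos(2*z) + tan(2*z)/2.
Then F(pi/8) - F(0) = (1/2 + sqrt(2)) - (1) = -1/2 + sqrt(2).

-1/2 + sqrt(2)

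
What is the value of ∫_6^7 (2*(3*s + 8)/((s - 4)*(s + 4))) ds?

Factor the denominator: s**2 - 16 = (s + 4)(s - 4).
Partial fractions: 2*(3*s + 8)/((s - 4)*(s + 4)) = 1/(s + 4) + 5/(s - 4).
An antiderivative is F(s) = 5*log(s - 4) + log(s + 4).
Then F(7) - F(6) = (log(11) + 5*log(3)) - (log(5) + 6*log(2)) = -6*log(2) - log(5) + log(11) + 5*log(3).

-6*log(2) - log(5) + log(11) + 5*log(3)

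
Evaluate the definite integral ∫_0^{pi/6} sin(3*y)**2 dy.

Use the identity sin^2(3*y) = (1 - cos(6*y))/2.
An antiderivative is F(y) = y/2 - sin(6*y)/12.
Then F(pi/6) - F(0) = (pi/12) - (0) = pi/12.

pi/12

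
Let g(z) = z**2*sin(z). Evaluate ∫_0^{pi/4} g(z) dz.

-2 - sqrt(2)*pi**2/32 + sqrt(2)*pi/4 + sqrt(2)

Integrate by parts twice (u = z^2, dv = sin(z) dz).
An antiderivative is F(z) = -z**2*cos(z) + 2*z*sin(z) + 2*cos(z).
Then F(pi/4) - F(0) = (sqrt(2)*(-pi**2 + 8*pi + 32)/32) - (2) = -2 - sqrt(2)*pi**2/32 + sqrt(2)*pi/4 + sqrt(2).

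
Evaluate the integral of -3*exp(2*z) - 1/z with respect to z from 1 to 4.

An antiderivative is F(z) = -3*exp(2*z)/2 - log(z).
Then F(4) - F(1) = (-3*exp(8)/2 - log(4)) - (-3*exp(2)/2) = -3*exp(8)/2 - log(4) + 3*exp(2)/2.

-3*exp(8)/2 - log(4) + 3*exp(2)/2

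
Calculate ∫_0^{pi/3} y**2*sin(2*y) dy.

-3/8 + pi**2/36 + sqrt(3)*pi/12

Integrate by parts twice (u = y^2, dv = sin(2*y) dy).
An antiderivative is F(y) = -y**2*cos(2*y)/2 + y*sin(2*y)/2 + cos(2*y)/4.
Then F(pi/3) - F(0) = (-1/8 + pi**2/36 + sqrt(3)*pi/12) - (1/4) = -3/8 + pi**2/36 + sqrt(3)*pi/12.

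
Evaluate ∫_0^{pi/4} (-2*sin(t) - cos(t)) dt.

-2 + sqrt(2)/2

An antiderivative is F(t) = -sin(t) + 2*cos(t).
Then F(pi/4) - F(0) = (sqrt(2)/2) - (2) = -2 + sqrt(2)/2.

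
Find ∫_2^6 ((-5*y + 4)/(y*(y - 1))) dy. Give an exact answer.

Factor the denominator: y**2 - y = y(y - 1).
Partial fractions: (-5*y + 4)/(y*(y - 1)) = -4/y - 1/(y - 1).
An antiderivative is F(y) = -4*log(y) - log(y - 1).
Then F(6) - F(2) = (-4*log(3) - 4*log(2) - log(5)) - (-log(16)) = -4*log(3) - log(5).

-4*log(3) - log(5)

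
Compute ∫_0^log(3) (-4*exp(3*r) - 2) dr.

An antiderivative is F(r) = -4*exp(3*r)/3 - 2*r.
Then F(log(3)) - F(0) = (-36 - 2*log(3)) - (-4/3) = -104/3 - log(9).

-104/3 - log(9)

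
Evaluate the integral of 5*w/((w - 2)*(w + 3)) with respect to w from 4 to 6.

-3*log(7) + 2*log(2) + 6*log(3)

Factor the denominator: w**2 + w - 6 = (w + 3)(w - 2).
Partial fractions: 5*w/((w - 2)*(w + 3)) = 3/(w + 3) + 2/(w - 2).
An antiderivative is F(w) = 2*log(w - 2) + 3*log(w + 3).
Then F(6) - F(4) = (4*log(2) + 6*log(3)) - (2*log(2) + 3*log(7)) = -3*log(7) + 2*log(2) + 6*log(3).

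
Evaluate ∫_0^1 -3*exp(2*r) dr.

An antiderivative is F(r) = -3*exp(2*r)/2.
Then F(1) - F(0) = (-3*exp(2)/2) - (-3/2) = 3/2 - 3*exp(2)/2.

3/2 - 3*exp(2)/2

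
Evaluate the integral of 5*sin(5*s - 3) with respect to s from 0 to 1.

cos(3) - cos(2)

Let u = 5*s - 3, so du = 5 ds. When s = 0, u = -3; when s = 1, u = 2.
The integral becomes ∫ sin(u) du from -3 to 2, with antiderivative -cos(u).
Back in s: F(s) = -cos(5*s - 3).
Then F(1) - F(0) = (-cos(2)) - (-cos(3)) = cos(3) - cos(2).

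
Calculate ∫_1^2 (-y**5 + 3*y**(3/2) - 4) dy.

By the power rule, an antiderivative is F(y) = -y**6/6 + 6*y**(5/2)/5 - 4*y.
Then F(2) - F(1) = (-56/3 + 24*sqrt(2)/5) - (-89/30) = -157/10 + 24*sqrt(2)/5.

-157/10 + 24*sqrt(2)/5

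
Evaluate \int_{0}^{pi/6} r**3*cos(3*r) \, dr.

-pi/27 + pi**3/648 + 2/27

Integrate by parts 3 times (u = r^3, dv = cos(3*r) dr).
An antiderivative is F(r) = r**3*sin(3*r)/3 + r**2*cos(3*r)/3 - 2*r*sin(3*r)/9 - 2*cos(3*r)/27.
Then F(pi/6) - F(0) = (pi*(-24 + pi**2)/648) - (-2/27) = -pi/27 + pi**3/648 + 2/27.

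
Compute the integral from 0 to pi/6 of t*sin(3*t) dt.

1/9

Integrate by parts once (u = t, dv = sin(3*t) dt).
An antiderivative is F(t) = -t*cos(3*t)/3 + sin(3*t)/9.
Then F(pi/6) - F(0) = (1/9) - (0) = 1/9.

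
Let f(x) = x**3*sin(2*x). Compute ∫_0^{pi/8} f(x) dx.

Integrate by parts 3 times (u = x^3, dv = sin(2*x) dx).
An antiderivative is F(x) = -x**3*cos(2*x)/2 + 3*x**2*sin(2*x)/4 + 3*x*cos(2*x)/4 - 3*sin(2*x)/8.
Then F(pi/8) - F(0) = (sqrt(2)*(-384 - pi**3 + 12*pi**2 + 96*pi)/2048) - (0) = sqrt(2)*(-384 - pi**3 + 12*pi**2 + 96*pi)/2048.

sqrt(2)*(-384 - pi**3 + 12*pi**2 + 96*pi)/2048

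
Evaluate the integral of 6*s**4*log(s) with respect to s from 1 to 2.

-186/25 + 192*log(2)/5

Integrate by parts once (u = ln s, dv = 6*s**4 ds).
An antiderivative is F(s) = 6*s**5*(5*log(s) - 1)/25.
Then F(2) - F(1) = (-192/25 + 192*log(2)/5) - (-6/25) = -186/25 + 192*log(2)/5.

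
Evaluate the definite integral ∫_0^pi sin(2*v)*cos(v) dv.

4/3

Use the identity sin(2*v)cos(v) = [sin(3*v) + sin(v)]/2.
An antiderivative is F(v) = -cos(v)/2 - cos(3*v)/6.
Then F(pi) - F(0) = (2/3) - (-2/3) = 4/3.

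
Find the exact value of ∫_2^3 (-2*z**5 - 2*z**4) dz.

-4591/15

By the power rule, an antiderivative is F(z) = -z**6/3 - 2*z**5/5.
Then F(3) - F(2) = (-1701/5) - (-512/15) = -4591/15.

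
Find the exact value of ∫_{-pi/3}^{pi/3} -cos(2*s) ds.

-sqrt(3)/2

An antiderivative is F(s) = -sin(2*s)/2.
Then F(pi/3) - F(-pi/3) = (-sqrt(3)/4) - (sqrt(3)/4) = -sqrt(3)/2.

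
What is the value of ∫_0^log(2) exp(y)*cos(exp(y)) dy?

Let u = exp(y), so du = exp(y) dy. When y = 0, u = 1; when y = log(2), u = 2.
The integral becomes ∫ cos(u) du from 1 to 2, with antiderivative sin(u).
Back in y: F(y) = sin(exp(y)).
Then F(log(2)) - F(0) = (sin(2)) - (sin(1)) = -sin(1) + sin(2).

-sin(1) + sin(2)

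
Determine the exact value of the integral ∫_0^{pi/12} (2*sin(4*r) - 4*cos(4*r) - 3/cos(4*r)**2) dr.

An antiderivative is F(r) = -sin(4*r) - cos(4*r)/2 - 3*tan(4*r)/4.
Then F(pi/12) - F(0) = (-5*sqrt(3)/4 - 1/4) - (-1/2) = 1/4 - 5*sqrt(3)/4.

1/4 - 5*sqrt(3)/4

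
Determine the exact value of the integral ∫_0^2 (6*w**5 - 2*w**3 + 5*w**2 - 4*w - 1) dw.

By the power rule, an antiderivative is F(w) = w**6 - w**4/2 + 5*w**3/3 - 2*w**2 - w.
Then F(2) - F(0) = (178/3) - (0) = 178/3.

178/3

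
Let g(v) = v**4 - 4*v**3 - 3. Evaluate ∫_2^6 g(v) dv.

By the power rule, an antiderivative is F(v) = v**5/5 - v**4 - 3*v.
Then F(6) - F(2) = (1206/5) - (-78/5) = 1284/5.

1284/5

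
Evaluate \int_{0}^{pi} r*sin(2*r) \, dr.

-pi/2

Integrate by parts once (u = r, dv = sin(2*r) dr).
An antiderivative is F(r) = -r*cos(2*r)/2 + sin(2*r)/4.
Then F(pi) - F(0) = (-pi/2) - (0) = -pi/2.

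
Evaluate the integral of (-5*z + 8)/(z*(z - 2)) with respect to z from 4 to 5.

-4*log(5) - log(3) + 9*log(2)

Factor the denominator: z**2 - 2*z = z(z - 2).
Partial fractions: (-5*z + 8)/(z*(z - 2)) = -4/z - 1/(z - 2).
An antiderivative is F(z) = -4*log(z) - log(z - 2).
Then F(5) - F(4) = (-4*log(5) - log(3)) - (-9*log(2)) = -4*log(5) - log(3) + 9*log(2).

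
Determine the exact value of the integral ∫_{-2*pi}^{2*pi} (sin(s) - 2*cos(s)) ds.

0

An antiderivative is F(s) = -2*sin(s) - cos(s).
Then F(2*pi) - F(-2*pi) = (-1) - (-1) = 0.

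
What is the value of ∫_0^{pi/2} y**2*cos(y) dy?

Integrate by parts twice (u = y^2, dv = cos(y) dy).
An antiderivative is F(y) = y**2*sin(y) + 2*y*cos(y) - 2*sin(y).
Then F(pi/2) - F(0) = (-2 + pi**2/4) - (0) = -2 + pi**2/4.

-2 + pi**2/4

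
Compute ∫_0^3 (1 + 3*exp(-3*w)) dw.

4 - exp(-9)

An antiderivative is F(w) = w - exp(-3*w).
Then F(3) - F(0) = (3 - exp(-9)) - (-1) = 4 - exp(-9).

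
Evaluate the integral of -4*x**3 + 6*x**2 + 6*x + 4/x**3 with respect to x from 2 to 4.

By the power rule, an antiderivative is F(x) = -x**4 + 2*x**3 + 3*x**2 - 2/x**2.
Then F(4) - F(2) = (-641/8) - (23/2) = -733/8.

-733/8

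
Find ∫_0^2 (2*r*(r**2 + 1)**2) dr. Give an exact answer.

124/3

Let u = r**2 + 1, so du = 2*r dr. When r = 0, u = 1; when r = 2, u = 5.
The integral becomes ∫ u**2 du from 1 to 5, with antiderivative u**3/3.
Back in r: F(r) = (r**2 + 1)**3/3.
Then F(2) - F(0) = (125/3) - (1/3) = 124/3.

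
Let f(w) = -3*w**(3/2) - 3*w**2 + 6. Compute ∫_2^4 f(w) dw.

By the power rule, an antiderivative is F(w) = -6*w**(5/2)/5 - w**3 + 6*w.
Then F(4) - F(2) = (-392/5) - (4 - 24*sqrt(2)/5) = -412/5 + 24*sqrt(2)/5.

-412/5 + 24*sqrt(2)/5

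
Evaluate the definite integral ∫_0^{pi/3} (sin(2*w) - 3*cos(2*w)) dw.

3/4 - 3*sqrt(3)/4

An antiderivative is F(w) = -3*sin(2*w)/2 - cos(2*w)/2.
Then F(pi/3) - F(0) = (1/4 - 3*sqrt(3)/4) - (-1/2) = 3/4 - 3*sqrt(3)/4.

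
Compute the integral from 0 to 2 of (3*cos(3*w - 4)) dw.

sin(4) + sin(2)

Let u = 3*w - 4, so du = 3 dw. When w = 0, u = -4; when w = 2, u = 2.
The integral becomes ∫ cos(u) du from -4 to 2, with antiderivative sin(u).
Back in w: F(w) = sin(3*w - 4).
Then F(2) - F(0) = (sin(2)) - (-sin(4)) = sin(4) + sin(2).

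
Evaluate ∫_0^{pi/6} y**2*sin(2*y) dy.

-1/8 - pi**2/144 + sqrt(3)*pi/24

Integrate by parts twice (u = y^2, dv = sin(2*y) dy).
An antiderivative is F(y) = -y**2*cos(2*y)/2 + y*sin(2*y)/2 + cos(2*y)/4.
Then F(pi/6) - F(0) = (-pi**2/144 + 1/8 + sqrt(3)*pi/24) - (1/4) = -1/8 - pi**2/144 + sqrt(3)*pi/24.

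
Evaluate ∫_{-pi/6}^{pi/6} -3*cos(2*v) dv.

An antiderivative is F(v) = -3*sin(2*v)/2.
Then F(pi/6) - F(-pi/6) = (-3*sqrt(3)/4) - (3*sqrt(3)/4) = -3*sqrt(3)/2.

-3*sqrt(3)/2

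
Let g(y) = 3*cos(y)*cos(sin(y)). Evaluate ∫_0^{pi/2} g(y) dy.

3*sin(1)

Let u = sin(y), so du = cos(y) dy. When y = 0, u = 0; when y = pi/2, u = 1.
The integral becomes 3·∫ cos(u) du from 0 to 1, with antiderivative 3*sin(u).
Back in y: F(y) = 3*sin(sin(y)).
Then F(pi/2) - F(0) = (3*sin(1)) - (0) = 3*sin(1).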